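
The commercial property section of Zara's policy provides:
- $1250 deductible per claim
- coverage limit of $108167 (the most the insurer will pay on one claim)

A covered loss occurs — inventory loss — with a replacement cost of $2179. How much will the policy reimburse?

$929

Subtract the deductible: $2179 − $1250 = $929.
$929 is within the $108167 limit, so the insurer pays $929.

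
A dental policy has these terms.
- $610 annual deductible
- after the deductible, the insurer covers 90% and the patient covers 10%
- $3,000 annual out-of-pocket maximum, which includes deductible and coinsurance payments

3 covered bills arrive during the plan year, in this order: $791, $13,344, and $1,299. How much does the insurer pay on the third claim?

$1,169.10

Bill 1, $791: $610 to deductible, leaving $181; patient's 10% is $18.10. Patient owes $628.10 (running OOP $628.10). Insurer: $791 − $628.10 = $162.90.
Bill 2, $13,344: 10% coinsurance on $13,344 = $1,334.40. Patient owes $1,334.40 (running OOP $1,962.50). Insurer: $13,344 − $1,334.40 = $12,009.60.
Bill 3, $1,299: deductible already satisfied, so patient's share is 10% × $1,299 = $129.90. Patient owes $129.90 (running OOP $2,092.40). Insurer: $1,299 − $129.90 = $1,169.10.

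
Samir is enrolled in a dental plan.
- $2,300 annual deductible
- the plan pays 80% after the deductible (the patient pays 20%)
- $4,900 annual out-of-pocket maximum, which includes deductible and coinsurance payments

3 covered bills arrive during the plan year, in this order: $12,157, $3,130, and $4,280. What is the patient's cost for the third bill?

$2.60

#1 ($12,157): deductible takes $2,300, $9,857 remains; 20% of $9,857 = $1,971.40. Patient owes $4,271.40 (running OOP $4,271.40).
#2 ($3,130): 20% coinsurance on $3,130 = $626. Patient owes $626 (running OOP $4,897.40).
#3 ($4,280): 20% coinsurance on $4,280 = $856. OOP would hit $5,753.40 > $4,900, so the cap limits the patient to $4,900 − $4,897.40 = $2.60.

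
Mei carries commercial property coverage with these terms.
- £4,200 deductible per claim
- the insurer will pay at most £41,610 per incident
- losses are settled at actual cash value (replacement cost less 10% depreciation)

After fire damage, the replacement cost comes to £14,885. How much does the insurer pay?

Depreciate 10%: the covered value is £14,885 × 0.9 = £13,396.50.
Less the £4,200 deductible: £13,396.50 − £4,200 = £9,196.50.
£9,196.50 is within the £41,610 limit, so the insurer pays £9,196.50.

£9,196.50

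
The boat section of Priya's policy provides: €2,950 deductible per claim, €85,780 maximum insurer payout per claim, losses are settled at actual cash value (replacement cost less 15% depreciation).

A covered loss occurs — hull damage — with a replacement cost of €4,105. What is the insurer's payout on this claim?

€539.25

Depreciate 15%: the covered value is €4,105 × 0.85 = €3,489.25.
After the deductible, €3,489.25 − €2,950 = €539.25 remains.
€539.25 ≤ €85,780, so the limit doesn't bind; insurer pays €539.25.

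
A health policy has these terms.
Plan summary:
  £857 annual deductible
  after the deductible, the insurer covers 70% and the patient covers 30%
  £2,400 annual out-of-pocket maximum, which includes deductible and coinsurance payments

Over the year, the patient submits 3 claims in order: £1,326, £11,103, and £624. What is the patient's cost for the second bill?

Bill 1, £1,326: £857 to deductible, leaving £469; coinsurance £469 × 30% = £140.70. Patient owes £997.70 (running OOP £997.70).
Bill 2, £11,103: 30% coinsurance on £11,103 = £3,330.90. OOP would hit £4,328.60 > £2,400, so the cap limits the patient to £2,400 − £997.70 = £1,402.30.

£1,402.30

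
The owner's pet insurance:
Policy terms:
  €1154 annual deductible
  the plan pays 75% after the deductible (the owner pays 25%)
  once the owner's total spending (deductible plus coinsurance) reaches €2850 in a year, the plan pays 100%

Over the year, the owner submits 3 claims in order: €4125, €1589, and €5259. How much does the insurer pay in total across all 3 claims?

Claim 1 — €4125: deductible takes €1154, €2971 remains; 25% of €2971 = €742.75. Owner owes €1896.75 (running OOP €1896.75). Plan pays €4125 − €1896.75 = €2228.25.
Claim 2 — €1589: 25% coinsurance on €1589 = €397.25. Cost to owner: €397.25. OOP to date €2294. Insurer: €1589 − €397.25 = €1191.75.
Claim 3 — €5259: deductible already satisfied, so owner's share is 25% × €5259 = €1314.75. OOP would hit €3608.75 > €2850, so the cap limits the owner to €2850 − €2294 = €556. Insurer: €5259 − €556 = €4703.
Insurer total = bills − owner's total = €10973 − €2850 = €8123.

€8123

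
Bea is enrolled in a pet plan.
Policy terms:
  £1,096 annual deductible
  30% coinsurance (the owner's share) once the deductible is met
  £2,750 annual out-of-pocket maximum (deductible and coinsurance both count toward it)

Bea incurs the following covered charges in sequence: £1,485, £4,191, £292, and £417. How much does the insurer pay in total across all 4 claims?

£3,702.30

Claim 1 (£1,485): £1,096 to deductible, leaving £389; 30% of £389 = £116.70. Cost to owner: £1,212.70. OOP to date £1,212.70. Insurer: £1,485 − £1,212.70 = £272.30.
Claim 2 (£4,191): deductible met; 30% of £4,191 = £1,257.30. Owner owes £1,257.30 (running OOP £2,470). Insurer: £4,191 − £1,257.30 = £2,933.70.
Claim 3 (£292): deductible already satisfied, so owner's share is 30% × £292 = £87.60. Owner pays £87.60; OOP now £2,557.60. Insurer: £292 − £87.60 = £204.40.
Claim 4 (£417): deductible already satisfied, so owner's share is 30% × £417 = £125.10. Owner pays £125.10; OOP now £2,682.70. Insurer: £417 − £125.10 = £291.90.
Insurer total = bills − owner's total = £6,385 − £2,682.70 = £3,702.30.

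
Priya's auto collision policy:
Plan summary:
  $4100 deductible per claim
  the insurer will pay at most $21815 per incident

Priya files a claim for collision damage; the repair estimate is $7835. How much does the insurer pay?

$3735

Subtract the deductible: $7835 − $4100 = $3735.
$3735 is within the $21815 limit, so the insurer pays $3735.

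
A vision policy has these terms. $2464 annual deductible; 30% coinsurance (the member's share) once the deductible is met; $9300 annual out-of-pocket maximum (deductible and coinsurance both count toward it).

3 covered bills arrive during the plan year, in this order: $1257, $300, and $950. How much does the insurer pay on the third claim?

#1 ($1257): entire amount goes to the deductible. Member pays $1257; OOP now $1257. Insurer: $1257 − $1257 = $0.
#2 ($300): all of it applies to the deductible. Member owes $300 (running OOP $1557). Insurer: $300 − $300 = $0.
#3 ($950): $907 finishes the deductible; $43 goes to coinsurance; member's 30% is $12.90. Cost to member: $919.90. OOP to date $2476.90. Insurer: $950 − $919.90 = $30.10.

$30.10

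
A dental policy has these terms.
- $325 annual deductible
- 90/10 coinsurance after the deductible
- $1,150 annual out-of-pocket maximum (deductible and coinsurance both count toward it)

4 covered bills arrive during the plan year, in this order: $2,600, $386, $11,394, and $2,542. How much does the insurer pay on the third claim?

Claim 1 — $2,600: $325 to deductible, leaving $2,275; patient's 10% is $227.50. Cost to patient: $552.50. OOP to date $552.50. Insurer: $2,600 − $552.50 = $2,047.50.
Claim 2 — $386: deductible already satisfied, so patient's share is 10% × $386 = $38.60. Patient owes $38.60 (running OOP $591.10). Insurer: $386 − $38.60 = $347.40.
Claim 3 — $11,394: deductible already satisfied, so patient's share is 10% × $11,394 = $1,139.40. OOP would hit $1,730.50 > $1,150, so the cap limits the patient to $1,150 − $591.10 = $558.90. Insurer: $11,394 − $558.90 = $10,835.10.

$10,835.10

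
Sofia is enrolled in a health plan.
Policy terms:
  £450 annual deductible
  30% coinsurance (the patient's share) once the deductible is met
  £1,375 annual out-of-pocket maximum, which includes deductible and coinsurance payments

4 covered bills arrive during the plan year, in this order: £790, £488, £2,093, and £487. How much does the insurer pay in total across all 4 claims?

£2,483

#1 (£790): £450 finishes the deductible; £340 goes to coinsurance; 30% of £340 = £102. Cost to patient: £552. OOP to date £552. Plan pays £790 − £552 = £238.
#2 (£488): deductible met; 30% of £488 = £146.40. Patient owes £146.40 (running OOP £698.40). Plan pays £488 − £146.40 = £341.60.
#3 (£2,093): deductible already satisfied, so patient's share is 30% × £2,093 = £627.90. Patient owes £627.90 (running OOP £1,326.30). Insurer: £2,093 − £627.90 = £1,465.10.
#4 (£487): 30% coinsurance on £487 = £146.10. OOP would hit £1,472.40 > £1,375, so the cap limits the patient to £1,375 − £1,326.30 = £48.70. Insurer: £487 − £48.70 = £438.30.
Insurer total = bills − patient's total = £3,858 − £1,375 = £2,483.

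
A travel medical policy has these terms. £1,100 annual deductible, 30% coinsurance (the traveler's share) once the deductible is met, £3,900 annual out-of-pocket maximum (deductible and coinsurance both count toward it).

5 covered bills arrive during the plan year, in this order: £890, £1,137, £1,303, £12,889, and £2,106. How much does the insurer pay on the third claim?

£912.10

Claim 1 (£890): entire amount goes to the deductible. Traveler pays £890; OOP now £890. Plan pays £890 − £890 = £0.
Claim 2 (£1,137): £210 to deductible, leaving £927; traveler's 30% is £278.10. Traveler pays £488.10; OOP now £1,378.10. Insurer: £1,137 − £488.10 = £648.90.
Claim 3 (£1,303): deductible met; 30% of £1,303 = £390.90. Traveler owes £390.90 (running OOP £1,769). Plan pays £1,303 − £390.90 = £912.10.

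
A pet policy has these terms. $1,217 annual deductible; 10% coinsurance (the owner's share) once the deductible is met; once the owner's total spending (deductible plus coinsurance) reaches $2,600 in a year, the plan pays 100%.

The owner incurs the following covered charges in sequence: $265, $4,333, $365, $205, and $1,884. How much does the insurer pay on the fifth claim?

$1,695.60

#1 ($265): fully absorbed by the deductible. Owner pays $265; OOP now $265. Plan pays $265 − $265 = $0.
#2 ($4,333): deductible takes $952, $3,381 remains; owner's 10% is $338.10. Owner pays $1,290.10; OOP now $1,555.10. Plan pays $4,333 − $1,290.10 = $3,042.90.
#3 ($365): deductible already satisfied, so owner's share is 10% × $365 = $36.50. Cost to owner: $36.50. OOP to date $1,591.60. Insurer: $365 − $36.50 = $328.50.
#4 ($205): 10% coinsurance on $205 = $20.50. Owner pays $20.50; OOP now $1,612.10. Plan pays $205 − $20.50 = $184.50.
#5 ($1,884): deductible met; 10% of $1,884 = $188.40. Owner owes $188.40 (running OOP $1,800.50). Plan pays $1,884 − $188.40 = $1,695.60.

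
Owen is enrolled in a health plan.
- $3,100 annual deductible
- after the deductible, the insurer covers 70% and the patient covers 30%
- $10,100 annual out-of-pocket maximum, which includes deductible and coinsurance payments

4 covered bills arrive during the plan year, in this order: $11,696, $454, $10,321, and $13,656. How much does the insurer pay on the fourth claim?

$12,467.30

Claim 1 — $11,696: $3,100 to deductible, leaving $8,596; 30% of $8,596 = $2,578.80. Cost to patient: $5,678.80. OOP to date $5,678.80. Plan pays $11,696 − $5,678.80 = $6,017.20.
Claim 2 — $454: 30% coinsurance on $454 = $136.20. Patient pays $136.20; OOP now $5,815. Plan pays $454 − $136.20 = $317.80.
Claim 3 — $10,321: 30% coinsurance on $10,321 = $3,096.30. Patient pays $3,096.30; OOP now $8,911.30. Insurer: $10,321 − $3,096.30 = $7,224.70.
Claim 4 — $13,656: deductible already satisfied, so patient's share is 30% × $13,656 = $4,096.80. OOP would hit $13,008.10 > $10,100, so the cap limits the patient to $10,100 − $8,911.30 = $1,188.70. Plan pays $13,656 − $1,188.70 = $12,467.30.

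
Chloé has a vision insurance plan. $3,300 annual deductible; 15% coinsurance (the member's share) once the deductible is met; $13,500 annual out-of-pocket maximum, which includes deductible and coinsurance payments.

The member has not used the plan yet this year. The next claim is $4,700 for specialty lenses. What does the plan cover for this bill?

$1,190

The full $3,300 deductible is still open; $3,300 of this bill applies to it.
That leaves $4,700 − $3,300 = $1,400 for coinsurance.
15% of $1,400 = $210 falls to the member.
So the member owes $3,300 + $210 = $3,510 before any cap.
Year-to-date out-of-pocket becomes $0 + $3,510 = $3,510, still under the $13,500 maximum, so no cap applies.
The plan picks up $4,700 − $3,510 = $1,190.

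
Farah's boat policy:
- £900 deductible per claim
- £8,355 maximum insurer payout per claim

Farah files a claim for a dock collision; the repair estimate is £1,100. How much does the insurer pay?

Subtract the deductible: £1,100 − £900 = £200.
£200 ≤ £8,355, so the limit doesn't bind; insurer pays £200.

£200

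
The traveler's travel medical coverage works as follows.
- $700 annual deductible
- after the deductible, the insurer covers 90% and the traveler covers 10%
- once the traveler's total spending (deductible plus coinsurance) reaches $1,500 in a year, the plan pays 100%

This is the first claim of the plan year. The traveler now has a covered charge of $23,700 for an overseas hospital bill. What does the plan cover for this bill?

$22,200

Nothing has been paid toward the $700 deductible, so the first $700 of this charge is applied there.
That leaves $23,700 − $700 = $23,000 for coinsurance.
Traveler's 10% share of $23,000 is $2,300.
Traveler responsibility before any cap: $700 + $2,300 = $3,000.
That would bring total out-of-pocket to $3,000, past the $1,500 cap. The traveler is capped at $1,500 − $0 = $1,500 on this claim.
The plan picks up $23,700 − $1,500 = $22,200.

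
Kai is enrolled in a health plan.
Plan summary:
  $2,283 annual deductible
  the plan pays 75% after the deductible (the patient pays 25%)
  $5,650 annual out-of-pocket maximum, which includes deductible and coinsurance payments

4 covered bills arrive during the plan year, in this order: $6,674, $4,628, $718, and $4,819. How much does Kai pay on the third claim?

$179.50

Bill 1, $6,674: $2,283 finishes the deductible; $4,391 goes to coinsurance; coinsurance $4,391 × 25% = $1,097.75. Cost to patient: $3,380.75. OOP to date $3,380.75.
Bill 2, $4,628: deductible already satisfied, so patient's share is 25% × $4,628 = $1,157. Cost to patient: $1,157. OOP to date $4,537.75.
Bill 3, $718: deductible met; 25% of $718 = $179.50. Patient owes $179.50 (running OOP $4,717.25).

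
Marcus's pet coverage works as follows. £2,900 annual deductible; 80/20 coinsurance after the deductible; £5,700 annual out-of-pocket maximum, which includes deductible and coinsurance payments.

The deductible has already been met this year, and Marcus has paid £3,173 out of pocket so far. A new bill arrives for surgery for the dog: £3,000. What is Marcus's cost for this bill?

With the deductible met, the entire £3,000 is subject to coinsurance.
Coinsurance: £3,000 × 20% = £600.
Year-to-date out-of-pocket becomes £3,173 + £600 = £3,773, still under the £5,700 maximum, so no cap applies.

£600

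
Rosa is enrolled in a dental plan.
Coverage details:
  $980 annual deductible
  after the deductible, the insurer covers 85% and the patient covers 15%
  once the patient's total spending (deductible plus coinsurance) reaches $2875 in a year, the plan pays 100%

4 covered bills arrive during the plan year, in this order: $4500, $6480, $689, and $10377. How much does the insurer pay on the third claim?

$585.65

Bill 1, $4500: $980 finishes the deductible; $3520 goes to coinsurance; coinsurance $3520 × 15% = $528. Cost to patient: $1508. OOP to date $1508. Insurer: $4500 − $1508 = $2992.
Bill 2, $6480: 15% coinsurance on $6480 = $972. Patient pays $972; OOP now $2480. Insurer: $6480 − $972 = $5508.
Bill 3, $689: deductible met; 15% of $689 = $103.35. Patient owes $103.35 (running OOP $2583.35). Plan pays $689 − $103.35 = $585.65.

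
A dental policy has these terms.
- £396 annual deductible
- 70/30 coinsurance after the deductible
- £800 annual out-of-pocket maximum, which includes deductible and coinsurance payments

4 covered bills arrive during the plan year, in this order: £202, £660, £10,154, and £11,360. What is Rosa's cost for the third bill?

Claim 1 — £202: all of it applies to the deductible. Patient pays £202; OOP now £202.
Claim 2 — £660: £194 to deductible, leaving £466; 30% of £466 = £139.80. Cost to patient: £333.80. OOP to date £535.80.
Claim 3 — £10,154: deductible met; 30% of £10,154 = £3,046.20. Adding that to £535.80 gives £3,582, past the £800 cap; patient pays only £800 − £535.80 = £264.20.

£264.20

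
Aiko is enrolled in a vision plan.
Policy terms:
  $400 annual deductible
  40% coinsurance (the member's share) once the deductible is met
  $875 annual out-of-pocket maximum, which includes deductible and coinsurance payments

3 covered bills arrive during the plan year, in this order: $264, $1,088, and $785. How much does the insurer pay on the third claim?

Bill 1, $264: all of it applies to the deductible. Member owes $264 (running OOP $264). Insurer: $264 − $264 = $0.
Bill 2, $1,088: deductible takes $136, $952 remains; member's 40% is $380.80. Member pays $516.80; OOP now $780.80. Insurer: $1,088 − $516.80 = $571.20.
Bill 3, $785: 40% coinsurance on $785 = $314. Adding that to $780.80 gives $1,094.80, past the $875 cap; member pays only $875 − $780.80 = $94.20. Plan pays $785 − $94.20 = $690.80.

$690.80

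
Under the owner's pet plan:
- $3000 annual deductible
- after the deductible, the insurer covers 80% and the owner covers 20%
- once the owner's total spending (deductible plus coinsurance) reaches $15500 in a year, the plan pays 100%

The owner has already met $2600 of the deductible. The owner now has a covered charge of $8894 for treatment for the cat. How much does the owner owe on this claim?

$2098.80

Remaining deductible: $3000 − $2600 = $400.
After the $400 deductible portion, $8894 − $400 = $8494 is subject to coinsurance.
Owner's 20% share of $8494 is $1698.80.
That puts the owner's cost at $400 + $1698.80 = $2098.80 before any cap.
Year-to-date out-of-pocket becomes $2600 + $2098.80 = $4698.80, still under the $15500 maximum, so no cap applies.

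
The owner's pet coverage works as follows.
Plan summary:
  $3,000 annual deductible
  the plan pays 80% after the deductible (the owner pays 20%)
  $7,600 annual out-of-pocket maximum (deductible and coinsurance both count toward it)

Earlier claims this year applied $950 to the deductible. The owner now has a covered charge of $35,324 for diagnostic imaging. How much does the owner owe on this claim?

$6,650

Remaining deductible: $3,000 − $950 = $2,050.
The remaining $33,274 (= $35,324 − $2,050) moves to coinsurance.
20% of $33,274 = $6,654.80 falls to the owner.
That puts the owner's cost at $2,050 + $6,654.80 = $8,704.80 before any cap.
Year-to-date out-of-pocket would reach $950 + $8,704.80 = $9,654.80, above the $7,600 maximum, so the owner pays only $7,600 − $950 = $6,650.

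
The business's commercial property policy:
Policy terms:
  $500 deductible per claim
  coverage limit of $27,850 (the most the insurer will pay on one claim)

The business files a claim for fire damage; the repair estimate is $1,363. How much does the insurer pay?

$863

Subtract the deductible: $1,363 − $500 = $863.
That's under the $27,850 cap, so the insurer reimburses the full $863.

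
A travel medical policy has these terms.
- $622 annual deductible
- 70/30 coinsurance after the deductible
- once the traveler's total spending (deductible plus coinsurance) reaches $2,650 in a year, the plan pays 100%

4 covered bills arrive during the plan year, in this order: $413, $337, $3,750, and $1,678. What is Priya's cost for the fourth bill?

$503.40

Bill 1, $413: all of it applies to the deductible. Traveler pays $413; OOP now $413.
Bill 2, $337: deductible takes $209, $128 remains; 30% of $128 = $38.40. Traveler owes $247.40 (running OOP $660.40).
Bill 3, $3,750: 30% coinsurance on $3,750 = $1,125. Traveler pays $1,125; OOP now $1,785.40.
Bill 4, $1,678: deductible met; 30% of $1,678 = $503.40. Traveler owes $503.40 (running OOP $2,288.80).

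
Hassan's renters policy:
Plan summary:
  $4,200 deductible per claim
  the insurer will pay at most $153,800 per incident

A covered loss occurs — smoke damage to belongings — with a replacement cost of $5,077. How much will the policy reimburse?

Less the $4,200 deductible: $5,077 − $4,200 = $877.
That's under the $153,800 cap, so the insurer reimburses the full $877.

$877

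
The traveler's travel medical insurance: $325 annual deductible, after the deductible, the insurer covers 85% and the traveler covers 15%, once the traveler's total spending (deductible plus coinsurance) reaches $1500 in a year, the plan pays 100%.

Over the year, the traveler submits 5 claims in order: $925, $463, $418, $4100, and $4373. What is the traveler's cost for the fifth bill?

Bill 1, $925: $325 finishes the deductible; $600 goes to coinsurance; 15% of $600 = $90. Cost to traveler: $415. OOP to date $415.
Bill 2, $463: 15% coinsurance on $463 = $69.45. Cost to traveler: $69.45. OOP to date $484.45.
Bill 3, $418: deductible already satisfied, so traveler's share is 15% × $418 = $62.70. Traveler pays $62.70; OOP now $547.15.
Bill 4, $4100: 15% coinsurance on $4100 = $615. Cost to traveler: $615. OOP to date $1162.15.
Bill 5, $4373: deductible met; 15% of $4373 = $655.95. That would push OOP to $1818.10, over the $1500 cap, so traveler pays $1500 − $1162.15 = $337.85.

$337.85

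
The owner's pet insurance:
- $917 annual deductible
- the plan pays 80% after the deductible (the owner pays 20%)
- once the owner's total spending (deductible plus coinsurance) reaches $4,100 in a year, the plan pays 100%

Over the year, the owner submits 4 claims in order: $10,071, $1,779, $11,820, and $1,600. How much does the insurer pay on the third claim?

$10,823.60

Claim 1 ($10,071): deductible takes $917, $9,154 remains; owner's 20% is $1,830.80. Owner pays $2,747.80; OOP now $2,747.80. Plan pays $10,071 − $2,747.80 = $7,323.20.
Claim 2 ($1,779): deductible met; 20% of $1,779 = $355.80. Cost to owner: $355.80. OOP to date $3,103.60. Insurer: $1,779 − $355.80 = $1,423.20.
Claim 3 ($11,820): deductible met; 20% of $11,820 = $2,364. Adding that to $3,103.60 gives $5,467.60, past the $4,100 cap; owner pays only $4,100 − $3,103.60 = $996.40. Insurer: $11,820 − $996.40 = $10,823.60.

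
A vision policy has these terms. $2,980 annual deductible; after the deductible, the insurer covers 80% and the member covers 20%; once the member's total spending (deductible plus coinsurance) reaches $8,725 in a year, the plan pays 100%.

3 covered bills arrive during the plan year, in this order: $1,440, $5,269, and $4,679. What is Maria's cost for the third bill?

$935.80

Claim 1 — $1,440: all of it applies to the deductible. Member pays $1,440; OOP now $1,440.
Claim 2 — $5,269: deductible takes $1,540, $3,729 remains; member's 20% is $745.80. Member owes $2,285.80 (running OOP $3,725.80).
Claim 3 — $4,679: deductible already satisfied, so member's share is 20% × $4,679 = $935.80. Member owes $935.80 (running OOP $4,661.60).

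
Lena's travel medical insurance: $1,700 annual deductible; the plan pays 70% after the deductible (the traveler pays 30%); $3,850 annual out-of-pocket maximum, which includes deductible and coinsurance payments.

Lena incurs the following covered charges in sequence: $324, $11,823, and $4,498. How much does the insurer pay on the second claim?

$8,297

#1 ($324): all of it applies to the deductible. Traveler pays $324; OOP now $324. Insurer: $324 − $324 = $0.
#2 ($11,823): deductible takes $1,376, $10,447 remains; coinsurance $10,447 × 30% = $3,134.10. Together that's $1,376 + $3,134.10 = $4,510.10. That would push OOP to $4,834.10, over the $3,850 cap, so traveler pays $3,850 − $324 = $3,526. Insurer: $11,823 − $3,526 = $8,297.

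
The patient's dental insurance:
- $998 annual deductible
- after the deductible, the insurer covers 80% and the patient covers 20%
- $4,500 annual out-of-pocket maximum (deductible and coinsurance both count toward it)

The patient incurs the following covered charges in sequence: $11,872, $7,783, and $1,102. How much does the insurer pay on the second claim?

$6,455.80

Claim 1 — $11,872: $998 to deductible, leaving $10,874; 20% of $10,874 = $2,174.80. Patient pays $3,172.80; OOP now $3,172.80. Plan pays $11,872 − $3,172.80 = $8,699.20.
Claim 2 — $7,783: deductible met; 20% of $7,783 = $1,556.60. Adding that to $3,172.80 gives $4,729.40, past the $4,500 cap; patient pays only $4,500 − $3,172.80 = $1,327.20. Plan pays $7,783 − $1,327.20 = $6,455.80.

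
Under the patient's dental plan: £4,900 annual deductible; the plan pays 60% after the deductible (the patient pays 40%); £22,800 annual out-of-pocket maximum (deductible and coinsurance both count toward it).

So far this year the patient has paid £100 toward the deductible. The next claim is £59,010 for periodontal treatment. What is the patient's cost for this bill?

Remaining deductible: £4,900 − £100 = £4,800.
After the £4,800 deductible portion, £59,010 − £4,800 = £54,210 is subject to coinsurance.
40% of £54,210 = £21,684 falls to the patient.
Patient responsibility before any cap: £4,800 + £21,684 = £26,484.
Year-to-date out-of-pocket would reach £100 + £26,484 = £26,584, above the £22,800 maximum, so the patient pays only £22,800 − £100 = £22,700.

£22,700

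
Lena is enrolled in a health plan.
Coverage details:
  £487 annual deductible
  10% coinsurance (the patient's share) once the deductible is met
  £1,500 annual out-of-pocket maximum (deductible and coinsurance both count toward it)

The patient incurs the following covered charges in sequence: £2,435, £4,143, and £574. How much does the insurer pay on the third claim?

Claim 1 — £2,435: deductible takes £487, £1,948 remains; patient's 10% is £194.80. Patient pays £681.80; OOP now £681.80. Plan pays £2,435 − £681.80 = £1,753.20.
Claim 2 — £4,143: deductible already satisfied, so patient's share is 10% × £4,143 = £414.30. Patient pays £414.30; OOP now £1,096.10. Plan pays £4,143 − £414.30 = £3,728.70.
Claim 3 — £574: 10% coinsurance on £574 = £57.40. Patient pays £57.40; OOP now £1,153.50. Plan pays £574 − £57.40 = £516.60.

£516.60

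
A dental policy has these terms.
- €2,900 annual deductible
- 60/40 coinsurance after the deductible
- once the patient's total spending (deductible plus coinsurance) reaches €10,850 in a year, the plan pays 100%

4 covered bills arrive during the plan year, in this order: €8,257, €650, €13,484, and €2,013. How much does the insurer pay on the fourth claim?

€1,859.40

Bill 1, €8,257: €2,900 finishes the deductible; €5,357 goes to coinsurance; coinsurance €5,357 × 40% = €2,142.80. Cost to patient: €5,042.80. OOP to date €5,042.80. Plan pays €8,257 − €5,042.80 = €3,214.20.
Bill 2, €650: deductible already satisfied, so patient's share is 40% × €650 = €260. Patient owes €260 (running OOP €5,302.80). Insurer: €650 − €260 = €390.
Bill 3, €13,484: 40% coinsurance on €13,484 = €5,393.60. Patient pays €5,393.60; OOP now €10,696.40. Plan pays €13,484 − €5,393.60 = €8,090.40.
Bill 4, €2,013: deductible met; 40% of €2,013 = €805.20. OOP would hit €11,501.60 > €10,850, so the cap limits the patient to €10,850 − €10,696.40 = €153.60. Plan pays €2,013 − €153.60 = €1,859.40.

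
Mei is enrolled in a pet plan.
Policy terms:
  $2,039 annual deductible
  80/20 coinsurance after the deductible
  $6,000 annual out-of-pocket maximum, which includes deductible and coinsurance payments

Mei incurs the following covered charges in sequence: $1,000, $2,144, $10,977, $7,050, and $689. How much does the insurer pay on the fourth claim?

Claim 1 ($1,000): entire amount goes to the deductible. Owner owes $1,000 (running OOP $1,000). Insurer: $1,000 − $1,000 = $0.
Claim 2 ($2,144): $1,039 finishes the deductible; $1,105 goes to coinsurance; coinsurance $1,105 × 20% = $221. Cost to owner: $1,260. OOP to date $2,260. Plan pays $2,144 − $1,260 = $884.
Claim 3 ($10,977): deductible already satisfied, so owner's share is 20% × $10,977 = $2,195.40. Cost to owner: $2,195.40. OOP to date $4,455.40. Plan pays $10,977 − $2,195.40 = $8,781.60.
Claim 4 ($7,050): 20% coinsurance on $7,050 = $1,410. Cost to owner: $1,410. OOP to date $5,865.40. Plan pays $7,050 − $1,410 = $5,640.

$5,640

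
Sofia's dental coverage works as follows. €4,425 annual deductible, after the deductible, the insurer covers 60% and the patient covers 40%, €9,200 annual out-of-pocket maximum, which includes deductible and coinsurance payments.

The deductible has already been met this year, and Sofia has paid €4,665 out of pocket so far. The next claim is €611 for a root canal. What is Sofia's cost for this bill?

€244.40

With the deductible met, the entire €611 is subject to coinsurance.
Coinsurance: €611 × 40% = €244.40.
Cumulative spending €4,665 + €244.40 = €4,909.40 stays under the €9,200 maximum.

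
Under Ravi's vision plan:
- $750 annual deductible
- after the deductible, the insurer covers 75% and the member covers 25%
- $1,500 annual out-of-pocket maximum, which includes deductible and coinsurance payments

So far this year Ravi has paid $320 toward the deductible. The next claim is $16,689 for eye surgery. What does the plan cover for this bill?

Remaining deductible: $750 − $320 = $430.
That leaves $16,689 − $430 = $16,259 for coinsurance.
Coinsurance: $16,259 × 25% = $4,064.75.
Member responsibility before any cap: $430 + $4,064.75 = $4,494.75.
Year-to-date out-of-pocket would reach $320 + $4,494.75 = $4,814.75, above the $1,500 maximum, so the member pays only $1,500 − $320 = $1,180.
The insurer covers the remainder: $16,689 − $1,180 = $15,509.

$15,509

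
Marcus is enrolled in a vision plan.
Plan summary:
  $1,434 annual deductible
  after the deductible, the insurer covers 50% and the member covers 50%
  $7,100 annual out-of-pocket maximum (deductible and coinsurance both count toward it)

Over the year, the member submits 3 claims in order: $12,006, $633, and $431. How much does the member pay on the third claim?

Claim 1 ($12,006): deductible takes $1,434, $10,572 remains; member's 50% is $5,286. Cost to member: $6,720. OOP to date $6,720.
Claim 2 ($633): deductible already satisfied, so member's share is 50% × $633 = $316.50. Member pays $316.50; OOP now $7,036.50.
Claim 3 ($431): 50% coinsurance on $431 = $215.50. OOP would hit $7,252 > $7,100, so the cap limits the member to $7,100 − $7,036.50 = $63.50.

$63.50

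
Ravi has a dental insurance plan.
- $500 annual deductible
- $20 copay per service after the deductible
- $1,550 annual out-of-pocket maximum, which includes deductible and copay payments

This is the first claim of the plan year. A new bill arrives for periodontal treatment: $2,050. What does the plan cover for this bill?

$1,530

The full $500 deductible is still open; $500 of this bill applies to it.
After the $500 deductible portion, $2,050 − $500 = $1,550 is subject to the copay.
Copay on this service: $20.
That puts the patient's cost at $500 + $20 = $520 before any cap.
Cumulative spending $0 + $520 = $520 stays under the $1,550 maximum.
Insurer pays the balance: $2,050 − $520 = $1,530.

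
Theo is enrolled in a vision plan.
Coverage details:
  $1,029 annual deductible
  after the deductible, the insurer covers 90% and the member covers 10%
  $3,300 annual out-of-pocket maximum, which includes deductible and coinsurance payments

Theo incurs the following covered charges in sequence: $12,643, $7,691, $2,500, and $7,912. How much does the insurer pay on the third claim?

#1 ($12,643): deductible takes $1,029, $11,614 remains; member's 10% is $1,161.40. Member owes $2,190.40 (running OOP $2,190.40). Insurer: $12,643 − $2,190.40 = $10,452.60.
#2 ($7,691): 10% coinsurance on $7,691 = $769.10. Cost to member: $769.10. OOP to date $2,959.50. Insurer: $7,691 − $769.10 = $6,921.90.
#3 ($2,500): deductible already satisfied, so member's share is 10% × $2,500 = $250. Member owes $250 (running OOP $3,209.50). Plan pays $2,500 − $250 = $2,250.

$2,250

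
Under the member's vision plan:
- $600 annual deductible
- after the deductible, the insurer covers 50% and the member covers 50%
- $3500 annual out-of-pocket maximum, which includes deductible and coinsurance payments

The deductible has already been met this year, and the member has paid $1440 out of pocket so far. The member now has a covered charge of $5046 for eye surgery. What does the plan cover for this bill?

The deductible is already satisfied, so the full bill goes to coinsurance.
Member's 50% share of $5046 is $2523.
Adding $2523 to the $1440 already spent would give $3963, which exceeds the $3500 cap; the member pays just $3500 − $1440 = $2060.
The insurer covers the remainder: $5046 − $2060 = $2986.

$2986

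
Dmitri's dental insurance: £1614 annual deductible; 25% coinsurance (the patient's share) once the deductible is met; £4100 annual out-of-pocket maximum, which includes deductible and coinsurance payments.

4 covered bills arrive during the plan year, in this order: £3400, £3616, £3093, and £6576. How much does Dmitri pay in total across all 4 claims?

£4100

#1 (£3400): £1614 to deductible, leaving £1786; 25% of £1786 = £446.50. Cost to patient: £2060.50. OOP to date £2060.50.
#2 (£3616): deductible met; 25% of £3616 = £904. Patient owes £904 (running OOP £2964.50).
#3 (£3093): 25% coinsurance on £3093 = £773.25. Cost to patient: £773.25. OOP to date £3737.75.
#4 (£6576): deductible already satisfied, so patient's share is 25% × £6576 = £1644. Adding that to £3737.75 gives £5381.75, past the £4100 cap; patient pays only £4100 − £3737.75 = £362.25.
Total paid by the patient: £2060.50 + £904 + £773.25 + £362.25 = £4100.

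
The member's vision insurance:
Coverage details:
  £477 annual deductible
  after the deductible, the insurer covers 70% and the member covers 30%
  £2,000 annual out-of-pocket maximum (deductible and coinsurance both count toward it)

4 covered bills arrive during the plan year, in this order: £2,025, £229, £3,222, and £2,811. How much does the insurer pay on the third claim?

£2,255.40

Claim 1 (£2,025): £477 to deductible, leaving £1,548; coinsurance £1,548 × 30% = £464.40. Cost to member: £941.40. OOP to date £941.40. Plan pays £2,025 − £941.40 = £1,083.60.
Claim 2 (£229): deductible met; 30% of £229 = £68.70. Member owes £68.70 (running OOP £1,010.10). Plan pays £229 − £68.70 = £160.30.
Claim 3 (£3,222): 30% coinsurance on £3,222 = £966.60. Member pays £966.60; OOP now £1,976.70. Insurer: £3,222 − £966.60 = £2,255.40.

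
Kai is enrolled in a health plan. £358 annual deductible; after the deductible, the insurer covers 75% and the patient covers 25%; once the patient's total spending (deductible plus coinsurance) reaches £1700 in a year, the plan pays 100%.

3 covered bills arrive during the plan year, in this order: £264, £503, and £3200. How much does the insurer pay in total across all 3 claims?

£2706.75

Bill 1, £264: fully absorbed by the deductible. Patient pays £264; OOP now £264. Plan pays £264 − £264 = £0.
Bill 2, £503: deductible takes £94, £409 remains; 25% of £409 = £102.25. Patient pays £196.25; OOP now £460.25. Insurer: £503 − £196.25 = £306.75.
Bill 3, £3200: 25% coinsurance on £3200 = £800. Cost to patient: £800. OOP to date £1260.25. Insurer: £3200 − £800 = £2400.
Insurer total: £0 + £306.75 + £2400 = £2706.75.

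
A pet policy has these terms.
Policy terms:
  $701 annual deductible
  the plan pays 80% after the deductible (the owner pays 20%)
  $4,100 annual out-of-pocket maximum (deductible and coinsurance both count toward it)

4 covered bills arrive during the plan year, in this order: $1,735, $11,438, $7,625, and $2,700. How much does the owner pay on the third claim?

Claim 1 ($1,735): $701 to deductible, leaving $1,034; owner's 20% is $206.80. Owner owes $907.80 (running OOP $907.80).
Claim 2 ($11,438): 20% coinsurance on $11,438 = $2,287.60. Owner pays $2,287.60; OOP now $3,195.40.
Claim 3 ($7,625): 20% coinsurance on $7,625 = $1,525. Adding that to $3,195.40 gives $4,720.40, past the $4,100 cap; owner pays only $4,100 − $3,195.40 = $904.60.

$904.60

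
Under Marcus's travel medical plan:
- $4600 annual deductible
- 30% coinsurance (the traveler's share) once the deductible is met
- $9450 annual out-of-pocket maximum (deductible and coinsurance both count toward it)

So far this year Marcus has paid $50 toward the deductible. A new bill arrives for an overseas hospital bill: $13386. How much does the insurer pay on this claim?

$6185.20

Remaining deductible: $4600 − $50 = $4550.
The remaining $8836 (= $13386 − $4550) moves to coinsurance.
Coinsurance: $8836 × 30% = $2650.80.
That puts the traveler's cost at $4550 + $2650.80 = $7200.80 before any cap.
Year-to-date out-of-pocket becomes $50 + $7200.80 = $7250.80, still under the $9450 maximum, so no cap applies.
Insurer pays the balance: $13386 − $7200.80 = $6185.20.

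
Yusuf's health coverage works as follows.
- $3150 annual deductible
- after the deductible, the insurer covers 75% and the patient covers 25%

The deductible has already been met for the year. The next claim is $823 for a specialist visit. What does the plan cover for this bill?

$617.25

With the deductible met, the entire $823 is subject to coinsurance.
Patient's 25% share of $823 is $205.75.
Insurer pays the balance: $823 − $205.75 = $617.25.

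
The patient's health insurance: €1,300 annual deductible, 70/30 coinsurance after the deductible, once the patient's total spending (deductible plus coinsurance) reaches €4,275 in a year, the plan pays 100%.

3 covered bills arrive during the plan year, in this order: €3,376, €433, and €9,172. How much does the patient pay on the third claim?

€2,222.30

#1 (€3,376): €1,300 finishes the deductible; €2,076 goes to coinsurance; 30% of €2,076 = €622.80. Cost to patient: €1,922.80. OOP to date €1,922.80.
#2 (€433): deductible already satisfied, so patient's share is 30% × €433 = €129.90. Cost to patient: €129.90. OOP to date €2,052.70.
#3 (€9,172): 30% coinsurance on €9,172 = €2,751.60. Adding that to €2,052.70 gives €4,804.30, past the €4,275 cap; patient pays only €4,275 − €2,052.70 = €2,222.30.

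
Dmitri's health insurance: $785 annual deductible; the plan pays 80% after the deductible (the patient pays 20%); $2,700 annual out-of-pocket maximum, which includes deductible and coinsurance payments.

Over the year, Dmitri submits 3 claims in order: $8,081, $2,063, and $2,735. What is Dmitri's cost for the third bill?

$43.20

#1 ($8,081): deductible takes $785, $7,296 remains; patient's 20% is $1,459.20. Cost to patient: $2,244.20. OOP to date $2,244.20.
#2 ($2,063): deductible met; 20% of $2,063 = $412.60. Cost to patient: $412.60. OOP to date $2,656.80.
#3 ($2,735): deductible met; 20% of $2,735 = $547. That would push OOP to $3,203.80, over the $2,700 cap, so patient pays $2,700 − $2,656.80 = $43.20.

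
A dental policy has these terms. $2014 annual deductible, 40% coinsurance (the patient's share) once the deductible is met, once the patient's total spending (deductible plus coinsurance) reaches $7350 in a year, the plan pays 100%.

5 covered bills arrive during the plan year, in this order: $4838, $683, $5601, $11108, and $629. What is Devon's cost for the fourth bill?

$1692.80

#1 ($4838): deductible takes $2014, $2824 remains; 40% of $2824 = $1129.60. Cost to patient: $3143.60. OOP to date $3143.60.
#2 ($683): deductible already satisfied, so patient's share is 40% × $683 = $273.20. Patient owes $273.20 (running OOP $3416.80).
#3 ($5601): deductible already satisfied, so patient's share is 40% × $5601 = $2240.40. Patient owes $2240.40 (running OOP $5657.20).
#4 ($11108): deductible met; 40% of $11108 = $4443.20. That would push OOP to $10100.40, over the $7350 cap, so patient pays $7350 − $5657.20 = $1692.80.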